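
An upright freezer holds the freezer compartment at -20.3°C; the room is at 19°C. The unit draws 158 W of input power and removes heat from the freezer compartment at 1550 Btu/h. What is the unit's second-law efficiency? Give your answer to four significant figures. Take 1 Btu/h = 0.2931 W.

Converting, Q̇_C = 1550 Btu/h = 454.3 W, so COP_actual = Q̇_C/Ẇ = 454.3/158.0 = 2.875.
In absolute terms T_C = 252.85 K and T_H = 292.15 K, so ΔT = 39.30 K.
COP_Carnot = T_C/ΔT = 252.85/39.30 = 6.434.
η_II = COP_actual/COP_Carnot = 2.875/6.434 = 0.4469.

0.4469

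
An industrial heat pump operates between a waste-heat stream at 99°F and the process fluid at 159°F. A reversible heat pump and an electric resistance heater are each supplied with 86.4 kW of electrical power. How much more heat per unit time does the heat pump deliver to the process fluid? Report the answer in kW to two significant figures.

800 kW

In absolute terms T_C = 310.37 K and T_H = 343.71 K, so ΔT = 33.33 K.
COP_Carnot = T_H/ΔT = 343.71/33.33 = 10.31.
The heat pump delivers Q̇_H = COP × Ẇ = 890.9 kW; the resistance heater delivers Ẇ = 86.40 kW.
Extra = (COP − 1)·Ẇ = 804.5 kW.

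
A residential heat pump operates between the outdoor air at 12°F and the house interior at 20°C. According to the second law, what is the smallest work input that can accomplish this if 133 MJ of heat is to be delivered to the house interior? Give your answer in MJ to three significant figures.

In absolute terms T_C = 262.04 K and T_H = 293.15 K, so ΔT = 31.11 K.
The reversible limit is COP_HP = T_H/ΔT = 9.423, so W_min = Q_H/COP = Q_H·ΔT/T_H.
W_min = 133.0 × 31.11/293.15 = 14.11 MJ.

14.1 MJ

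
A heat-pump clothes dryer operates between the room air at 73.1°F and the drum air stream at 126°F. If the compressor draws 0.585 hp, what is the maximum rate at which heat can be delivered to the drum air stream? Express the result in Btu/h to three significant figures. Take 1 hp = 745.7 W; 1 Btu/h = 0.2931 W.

In absolute terms T_C = 295.98 K and T_H = 325.37 K, so ΔT = 29.39 K.
COP_Carnot = T_H/ΔT = 325.37/29.39 = 11.07.
Q̇_max = COP_Carnot × Ẇ = 11.07 × 0.5850 hp = 6.477 hp = 16480 Btu/h.

16500 Btu/h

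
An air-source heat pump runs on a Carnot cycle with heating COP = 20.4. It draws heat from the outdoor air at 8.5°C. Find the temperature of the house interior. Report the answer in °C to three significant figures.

COP_HP = T_H/(T_H − T_C) rearranges to T_H = COP·T_C/(COP − 1).
With T_C = 281.65 K, T_H = 20.4 × 281.65/19.40 = 296.17 K.
Converting, 296.17 K = 23.02°C.

23.0 °C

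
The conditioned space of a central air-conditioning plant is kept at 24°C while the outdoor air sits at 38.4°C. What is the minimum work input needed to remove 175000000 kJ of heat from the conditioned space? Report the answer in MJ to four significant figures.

8481 MJ

In absolute terms T_C = 297.15 K and T_H = 311.55 K, so ΔT = 14.40 K.
The reversible limit is COP_R = T_C/ΔT = 20.64, so W_min = Q_C/COP = Q_C·ΔT/T_C.
W_min = 175000000 × 14.40/297.15 = 8481000 kJ = 8481 MJ.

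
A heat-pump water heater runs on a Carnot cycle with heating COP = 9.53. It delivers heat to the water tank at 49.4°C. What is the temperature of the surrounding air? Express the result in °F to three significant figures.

60.0 °F

COP_HP = T_H/(T_H − T_C) gives T_H − T_C = T_H/COP.
With T_H = 322.55 K, T_C = 322.55 × (1 − 1/9.53) = 288.70 K.
Converting, 288.70 K = 60.00°F.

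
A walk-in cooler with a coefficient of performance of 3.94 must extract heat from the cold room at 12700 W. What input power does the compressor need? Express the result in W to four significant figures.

Ẇ = Q̇_C/COP = 12700/3.94 = 3223 W.

3223 W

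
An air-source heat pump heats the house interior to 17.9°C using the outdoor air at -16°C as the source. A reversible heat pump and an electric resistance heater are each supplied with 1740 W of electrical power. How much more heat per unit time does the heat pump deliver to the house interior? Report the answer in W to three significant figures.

13200 W

In absolute terms T_C = 257.15 K and T_H = 291.05 K, so ΔT = 33.90 K.
COP_Carnot = T_H/ΔT = 291.05/33.90 = 8.586.
The heat pump delivers Q̇_H = COP × Ẇ = 14940 W; the resistance heater delivers Ẇ = 1740 W.
Extra = (COP − 1)·Ẇ = 13200 W.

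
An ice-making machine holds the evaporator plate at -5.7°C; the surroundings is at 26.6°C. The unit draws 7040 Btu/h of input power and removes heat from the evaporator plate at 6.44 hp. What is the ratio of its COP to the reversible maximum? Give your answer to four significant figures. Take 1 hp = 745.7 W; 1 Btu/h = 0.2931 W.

Converting, Q̇_C = 6.440 hp = 16380 Btu/h, so COP_actual = Q̇_C/Ẇ = 16380/7040 = 2.327.
In absolute terms T_C = 267.45 K and T_H = 299.75 K, so ΔT = 32.30 K.
COP_Carnot = T_C/ΔT = 267.45/32.30 = 8.280.
η_II = COP_actual/COP_Carnot = 2.327/8.280 = 0.2811.

0.2811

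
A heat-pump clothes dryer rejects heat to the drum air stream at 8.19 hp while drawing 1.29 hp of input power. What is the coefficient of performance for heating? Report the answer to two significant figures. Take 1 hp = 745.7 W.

6.3

The first law gives Q̇_H = Q̇_C + Ẇ, so the three rates are Q̇_C = 6.900, Q̇_H = 8.190, Ẇ = 1.290 hp.
COP_HP = Q̇_H/Ẇ = 8.190/1.290 = 6.349.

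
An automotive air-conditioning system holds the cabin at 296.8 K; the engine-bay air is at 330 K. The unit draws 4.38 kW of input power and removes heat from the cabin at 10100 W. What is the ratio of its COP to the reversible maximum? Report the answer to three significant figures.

Converting, Q̇_C = 10100 W = 10.10 kW, so COP_actual = Q̇_C/Ẇ = 10.10/4.380 = 2.306.
The reservoir spacing is ΔT = 330 − 296.8 = 33.20 K.
COP_Carnot = T_C/ΔT = 296.80/33.20 = 8.940.
η_II = COP_actual/COP_Carnot = 2.306/8.940 = 0.2579.

0.258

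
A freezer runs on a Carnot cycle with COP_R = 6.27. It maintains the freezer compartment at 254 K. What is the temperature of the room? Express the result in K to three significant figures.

295 K

COP_R = T_C/(T_H − T_C) gives T_H − T_C = T_C/COP.
With T_C = 254.00 K, T_H = 254.00 × (1 + 1/6.27) = 294.51 K.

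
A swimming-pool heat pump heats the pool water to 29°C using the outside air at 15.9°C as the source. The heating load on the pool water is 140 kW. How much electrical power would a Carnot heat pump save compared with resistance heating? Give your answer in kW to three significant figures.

In absolute terms T_C = 289.05 K and T_H = 302.15 K, so ΔT = 13.10 K.
COP_Carnot = T_H/ΔT = 302.15/13.10 = 23.06.
Resistance heating needs Ẇ_res = Q̇_H = 140.0 kW; the reversible heat pump needs only Ẇ_hp = Q̇_H/COP = 6.070 kW.
Saving = 140.0 − 6.070 = 133.9 kW.

134 kW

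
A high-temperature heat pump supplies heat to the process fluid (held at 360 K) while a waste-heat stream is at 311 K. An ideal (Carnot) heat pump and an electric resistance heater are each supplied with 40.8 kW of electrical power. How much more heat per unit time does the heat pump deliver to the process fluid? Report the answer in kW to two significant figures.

The reservoir spacing is ΔT = 360 − 311 = 49.00 K.
COP_Carnot = T_H/ΔT = 360.00/49.00 = 7.347.
The heat pump delivers Q̇_H = COP × Ẇ = 299.8 kW; the resistance heater delivers Ẇ = 40.80 kW.
Extra = (COP − 1)·Ẇ = 259.0 kW.

260 kW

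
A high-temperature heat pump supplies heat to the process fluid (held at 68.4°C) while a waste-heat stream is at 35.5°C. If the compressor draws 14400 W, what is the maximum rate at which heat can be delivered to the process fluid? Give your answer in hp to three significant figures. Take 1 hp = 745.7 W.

200 hp

In absolute terms T_C = 308.65 K and T_H = 341.55 K, so ΔT = 32.90 K.
COP_Carnot = T_H/ΔT = 341.55/32.90 = 10.38.
Q̇_max = COP_Carnot × Ẇ = 10.38 × 14400 W = 149500 W = 200.5 hp.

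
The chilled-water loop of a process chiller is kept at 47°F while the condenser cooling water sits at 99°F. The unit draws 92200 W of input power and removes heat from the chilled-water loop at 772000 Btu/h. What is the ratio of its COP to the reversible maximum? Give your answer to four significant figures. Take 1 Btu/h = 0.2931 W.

Converting, Q̇_C = 772000 Btu/h = 226300 W, so COP_actual = Q̇_C/Ẇ = 226300/92200 = 2.454.
In absolute terms T_C = 281.48 K and T_H = 310.37 K, so ΔT = 28.89 K.
COP_Carnot = T_C/ΔT = 281.48/28.89 = 9.744.
η_II = COP_actual/COP_Carnot = 2.454/9.744 = 0.2519.

0.2519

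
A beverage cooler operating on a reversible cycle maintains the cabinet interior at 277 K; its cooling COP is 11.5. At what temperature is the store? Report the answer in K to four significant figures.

COP_R = T_C/(T_H − T_C) gives T_H − T_C = T_C/COP.
With T_C = 277.00 K, T_H = 277.00 × (1 + 1/11.5) = 301.09 K.

301.1 K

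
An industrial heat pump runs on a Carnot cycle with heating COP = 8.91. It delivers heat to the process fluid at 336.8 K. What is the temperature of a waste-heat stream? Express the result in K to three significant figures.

299 K

COP_HP = T_H/(T_H − T_C) gives T_H − T_C = T_H/COP.
With T_H = 336.80 K, T_C = 336.80 × (1 − 1/8.91) = 299.00 K.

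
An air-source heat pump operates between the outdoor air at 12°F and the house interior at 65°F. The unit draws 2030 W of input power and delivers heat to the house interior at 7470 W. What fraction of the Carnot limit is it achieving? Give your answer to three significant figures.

0.372

COP_actual = Q̇_H/Ẇ = 7470/2030 = 3.680.
In absolute terms T_C = 262.04 K and T_H = 291.48 K, so ΔT = 29.44 K.
COP_Carnot = T_H/ΔT = 291.48/29.44 = 9.899.
η_II = COP_actual/COP_Carnot = 3.680/9.899 = 0.3717.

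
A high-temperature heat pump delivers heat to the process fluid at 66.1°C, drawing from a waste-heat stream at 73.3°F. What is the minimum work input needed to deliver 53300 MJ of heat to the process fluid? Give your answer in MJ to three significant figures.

6780 MJ

In absolute terms T_C = 296.09 K and T_H = 339.25 K, so ΔT = 43.16 K.
The reversible limit is COP_HP = T_H/ΔT = 7.861, so W_min = Q_H/COP = Q_H·ΔT/T_H.
W_min = 53300 × 43.16/339.25 = 6780 MJ.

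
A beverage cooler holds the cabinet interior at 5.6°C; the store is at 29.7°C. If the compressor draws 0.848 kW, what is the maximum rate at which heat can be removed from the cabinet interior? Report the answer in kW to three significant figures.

In absolute terms T_C = 278.75 K and T_H = 302.85 K, so ΔT = 24.10 K.
COP_Carnot = T_C/ΔT = 278.75/24.10 = 11.57.
Q̇_max = COP_Carnot × Ẇ = 11.57 × 0.8480 kW = 9.808 kW.

9.81 kW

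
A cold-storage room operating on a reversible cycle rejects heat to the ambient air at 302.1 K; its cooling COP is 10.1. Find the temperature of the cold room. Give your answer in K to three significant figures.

For a Carnot refrigerator COP_R = T_C/(T_H − T_C), so T_C = COP·T_H/(1 + COP).
With T_H = 302.10 K, T_C = 10.1 × 302.10/11.10 = 274.88 K.

275 K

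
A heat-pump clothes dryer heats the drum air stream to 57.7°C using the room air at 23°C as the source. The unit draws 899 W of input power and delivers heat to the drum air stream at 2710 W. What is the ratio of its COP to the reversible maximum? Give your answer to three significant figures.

COP_actual = Q̇_H/Ẇ = 2710/899.0 = 3.014.
In absolute terms T_C = 296.15 K and T_H = 330.85 K, so ΔT = 34.70 K.
COP_Carnot = T_H/ΔT = 330.85/34.70 = 9.535.
η_II = COP_actual/COP_Carnot = 3.014/9.535 = 0.3162.

0.316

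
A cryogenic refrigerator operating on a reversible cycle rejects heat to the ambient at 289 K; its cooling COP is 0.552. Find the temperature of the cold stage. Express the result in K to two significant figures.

For a Carnot refrigerator COP_R = T_C/(T_H − T_C), so T_C = COP·T_H/(1 + COP).
With T_H = 289.00 K, T_C = 0.552 × 289.00/1.552 = 102.79 K.

100 K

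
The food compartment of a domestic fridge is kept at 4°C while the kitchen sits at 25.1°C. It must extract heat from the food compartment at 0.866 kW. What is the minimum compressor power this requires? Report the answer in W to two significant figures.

In absolute terms T_C = 277.15 K and T_H = 298.25 K, so ΔT = 21.10 K.
COP_Carnot = T_C/ΔT = 277.15/21.10 = 13.14.
Ẇ_min = Q̇/COP_Carnot = 0.8660/13.14 = 0.06593 kW = 65.93 W.

66 W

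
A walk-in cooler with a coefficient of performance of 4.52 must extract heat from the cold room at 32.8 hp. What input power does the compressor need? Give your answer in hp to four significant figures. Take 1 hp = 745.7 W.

Ẇ = Q̇_C/COP = 32.80/4.52 = 7.257 hp.

7.257 hp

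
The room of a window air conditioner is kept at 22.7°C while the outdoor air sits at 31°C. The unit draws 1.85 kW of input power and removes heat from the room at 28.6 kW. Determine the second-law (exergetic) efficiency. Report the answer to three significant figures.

0.434

COP_actual = Q̇_C/Ẇ = 28.60/1.850 = 15.46.
In absolute terms T_C = 295.85 K and T_H = 304.15 K, so ΔT = 8.300 K.
COP_Carnot = T_C/ΔT = 295.85/8.300 = 35.64.
η_II = COP_actual/COP_Carnot = 15.46/35.64 = 0.4337.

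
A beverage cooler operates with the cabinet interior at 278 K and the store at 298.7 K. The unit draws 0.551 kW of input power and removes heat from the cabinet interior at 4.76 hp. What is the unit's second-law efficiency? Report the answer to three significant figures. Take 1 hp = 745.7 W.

Converting, Q̇_C = 4.760 hp = 3.550 kW, so COP_actual = Q̇_C/Ẇ = 3.550/0.5510 = 6.442.
The reservoir spacing is ΔT = 298.7 − 278 = 20.70 K.
COP_Carnot = T_C/ΔT = 278.00/20.70 = 13.43.
η_II = COP_actual/COP_Carnot = 6.442/13.43 = 0.4797.

0.480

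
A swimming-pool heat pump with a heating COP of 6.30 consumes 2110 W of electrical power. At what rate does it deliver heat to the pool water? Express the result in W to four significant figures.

13290 W

Q̇_H = COP_HP × Ẇ = 6.30 × 2110 = 13290 W.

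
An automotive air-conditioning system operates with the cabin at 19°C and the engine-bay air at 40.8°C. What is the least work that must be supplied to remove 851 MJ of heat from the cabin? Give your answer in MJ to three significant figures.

In absolute terms T_C = 292.15 K and T_H = 313.95 K, so ΔT = 21.80 K.
The reversible limit is COP_R = T_C/ΔT = 13.40, so W_min = Q_C/COP = Q_C·ΔT/T_C.
W_min = 851.0 × 21.80/292.15 = 63.50 MJ.

63.5 MJ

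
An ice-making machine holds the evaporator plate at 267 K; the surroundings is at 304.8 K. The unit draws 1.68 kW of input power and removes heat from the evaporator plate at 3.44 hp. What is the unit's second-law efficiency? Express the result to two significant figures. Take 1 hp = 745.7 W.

Converting, Q̇_C = 3.440 hp = 2.565 kW, so COP_actual = Q̇_C/Ẇ = 2.565/1.680 = 1.527.
The reservoir spacing is ΔT = 304.8 − 267 = 37.80 K.
COP_Carnot = T_C/ΔT = 267.00/37.80 = 7.063.
η_II = COP_actual/COP_Carnot = 1.527/7.063 = 0.2162.

0.22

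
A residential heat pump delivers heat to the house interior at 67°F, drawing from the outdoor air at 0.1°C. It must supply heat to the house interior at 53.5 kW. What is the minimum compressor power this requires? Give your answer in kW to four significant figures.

In absolute terms T_C = 273.25 K and T_H = 292.59 K, so ΔT = 19.34 K.
COP_Carnot = T_H/ΔT = 292.59/19.34 = 15.13.
Ẇ_min = Q̇/COP_Carnot = 53.50/15.13 = 3.537 kW.

3.537 kW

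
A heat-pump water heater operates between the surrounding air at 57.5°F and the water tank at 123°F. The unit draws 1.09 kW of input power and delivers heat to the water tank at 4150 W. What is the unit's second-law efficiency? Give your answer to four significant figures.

Converting, Q̇_H = 4150 W = 4.150 kW, so COP_actual = Q̇_H/Ẇ = 4.150/1.090 = 3.807.
In absolute terms T_C = 287.32 K and T_H = 323.71 K, so ΔT = 36.39 K.
COP_Carnot = T_H/ΔT = 323.71/36.39 = 8.896.
η_II = COP_actual/COP_Carnot = 3.807/8.896 = 0.4280.

0.4280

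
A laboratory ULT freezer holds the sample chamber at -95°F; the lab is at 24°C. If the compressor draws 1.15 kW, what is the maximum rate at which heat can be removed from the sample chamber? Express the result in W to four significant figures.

2464 W

In absolute terms T_C = 202.59 K and T_H = 297.15 K, so ΔT = 94.56 K.
COP_Carnot = T_C/ΔT = 202.59/94.56 = 2.143.
Q̇_max = COP_Carnot × Ẇ = 2.143 × 1.150 kW = 2.464 kW = 2464 W.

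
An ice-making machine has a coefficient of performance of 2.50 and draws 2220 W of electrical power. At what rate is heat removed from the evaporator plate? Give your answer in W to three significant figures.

Q̇_C = COP × Ẇ = 2.50 × 2220 = 5550 W.

5550 W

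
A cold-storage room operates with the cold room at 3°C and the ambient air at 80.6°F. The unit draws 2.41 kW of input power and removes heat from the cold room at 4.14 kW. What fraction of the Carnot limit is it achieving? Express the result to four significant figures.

0.1493

COP_actual = Q̇_C/Ẇ = 4.140/2.410 = 1.718.
In absolute terms T_C = 276.15 K and T_H = 300.15 K, so ΔT = 24.00 K.
COP_Carnot = T_C/ΔT = 276.15/24.00 = 11.51.
η_II = COP_actual/COP_Carnot = 1.718/11.51 = 0.1493.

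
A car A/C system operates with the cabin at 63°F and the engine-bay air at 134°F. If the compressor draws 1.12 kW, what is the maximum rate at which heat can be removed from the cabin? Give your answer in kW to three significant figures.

8.24 kW

In absolute terms T_C = 290.37 K and T_H = 329.82 K, so ΔT = 39.44 K.
COP_Carnot = T_C/ΔT = 290.37/39.44 = 7.362.
Q̇_max = COP_Carnot × Ẇ = 7.362 × 1.120 kW = 8.245 kW.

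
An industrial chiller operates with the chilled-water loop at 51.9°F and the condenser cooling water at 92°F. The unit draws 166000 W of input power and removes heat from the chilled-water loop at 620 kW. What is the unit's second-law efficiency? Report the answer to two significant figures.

0.29

Converting, Q̇_C = 620.0 kW = 620000 W, so COP_actual = Q̇_C/Ẇ = 620000/166000 = 3.735.
In absolute terms T_C = 284.21 K and T_H = 306.48 K, so ΔT = 22.28 K.
COP_Carnot = T_C/ΔT = 284.21/22.28 = 12.76.
η_II = COP_actual/COP_Carnot = 3.735/12.76 = 0.2928.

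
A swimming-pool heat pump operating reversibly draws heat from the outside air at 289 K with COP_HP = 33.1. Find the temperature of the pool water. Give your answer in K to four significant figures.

298.0 K

COP_HP = T_H/(T_H − T_C) rearranges to T_H = COP·T_C/(COP − 1).
With T_C = 289.00 K, T_H = 33.1 × 289.00/32.10 = 298.00 K.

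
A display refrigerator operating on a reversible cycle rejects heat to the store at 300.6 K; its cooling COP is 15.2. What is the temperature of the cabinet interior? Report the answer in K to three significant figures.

282 K

For a Carnot refrigerator COP_R = T_C/(T_H − T_C), so T_C = COP·T_H/(1 + COP).
With T_H = 300.60 K, T_C = 15.2 × 300.60/16.20 = 282.04 K.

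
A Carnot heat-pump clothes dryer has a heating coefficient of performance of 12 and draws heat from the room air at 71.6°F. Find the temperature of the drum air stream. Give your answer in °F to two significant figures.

120 °F

COP_HP = T_H/(T_H − T_C) rearranges to T_H = COP·T_C/(COP − 1).
With T_C = 295.15 K, T_H = 12 × 295.15/11.00 = 321.98 K.
Converting, 321.98 K = 119.90°F.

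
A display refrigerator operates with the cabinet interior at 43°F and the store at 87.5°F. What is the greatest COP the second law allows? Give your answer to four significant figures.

In absolute terms T_C = 279.26 K and T_H = 303.98 K, so ΔT = 24.72 K.
For a reversible cycle, COP_Carnot = T_C/ΔT = 279.26/24.72 = 11.30.

11.30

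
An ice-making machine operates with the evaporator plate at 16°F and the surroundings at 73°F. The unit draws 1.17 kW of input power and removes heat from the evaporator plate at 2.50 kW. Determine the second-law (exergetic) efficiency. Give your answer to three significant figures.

COP_actual = Q̇_C/Ẇ = 2.500/1.170 = 2.137.
In absolute terms T_C = 264.26 K and T_H = 295.93 K, so ΔT = 31.67 K.
COP_Carnot = T_C/ΔT = 264.26/31.67 = 8.345.
η_II = COP_actual/COP_Carnot = 2.137/8.345 = 0.2560.

0.256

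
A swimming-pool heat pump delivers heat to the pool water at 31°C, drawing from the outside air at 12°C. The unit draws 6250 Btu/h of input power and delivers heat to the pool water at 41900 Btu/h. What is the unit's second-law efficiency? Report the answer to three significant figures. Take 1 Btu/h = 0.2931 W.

COP_actual = Q̇_H/Ẇ = 41900/6250 = 6.704.
In absolute terms T_C = 285.15 K and T_H = 304.15 K, so ΔT = 19.00 K.
COP_Carnot = T_H/ΔT = 304.15/19.00 = 16.01.
η_II = COP_actual/COP_Carnot = 6.704/16.01 = 0.4188.

0.419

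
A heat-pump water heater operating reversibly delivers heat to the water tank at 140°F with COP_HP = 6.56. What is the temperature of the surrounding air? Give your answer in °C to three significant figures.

COP_HP = T_H/(T_H − T_C) gives T_H − T_C = T_H/COP.
With T_H = 333.15 K, T_C = 333.15 × (1 − 1/6.56) = 282.36 K.
Converting, 282.36 K = 9.21°C.

9.21 °C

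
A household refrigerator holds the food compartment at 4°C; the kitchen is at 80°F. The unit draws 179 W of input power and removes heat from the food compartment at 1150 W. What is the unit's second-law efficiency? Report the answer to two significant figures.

COP_actual = Q̇_C/Ẇ = 1150/179.0 = 6.425.
In absolute terms T_C = 277.15 K and T_H = 299.82 K, so ΔT = 22.67 K.
COP_Carnot = T_C/ΔT = 277.15/22.67 = 12.23.
η_II = COP_actual/COP_Carnot = 6.425/12.23 = 0.5254.

0.53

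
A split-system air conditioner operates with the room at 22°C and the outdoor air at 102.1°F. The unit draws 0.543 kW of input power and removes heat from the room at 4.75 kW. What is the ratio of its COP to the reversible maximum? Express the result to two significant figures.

COP_actual = Q̇_C/Ẇ = 4.750/0.5430 = 8.748.
In absolute terms T_C = 295.15 K and T_H = 312.09 K, so ΔT = 16.94 K.
COP_Carnot = T_C/ΔT = 295.15/16.94 = 17.42.
η_II = COP_actual/COP_Carnot = 8.748/17.42 = 0.5022.

0.50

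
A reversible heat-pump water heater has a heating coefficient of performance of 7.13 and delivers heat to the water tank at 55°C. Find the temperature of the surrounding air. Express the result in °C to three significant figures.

8.98 °C

COP_HP = T_H/(T_H − T_C) gives T_H − T_C = T_H/COP.
With T_H = 328.15 K, T_C = 328.15 × (1 − 1/7.13) = 282.13 K.
Converting, 282.13 K = 8.98°C.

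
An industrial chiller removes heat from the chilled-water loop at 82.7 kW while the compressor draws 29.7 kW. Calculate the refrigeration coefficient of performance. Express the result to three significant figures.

2.78

The first law gives Q̇_H = Q̇_C + Ẇ, so the three rates are Q̇_C = 82.70, Q̇_H = 112.4, Ẇ = 29.70 kW.
COP_R = Q̇_C/Ẇ = 82.70/29.70 = 2.785.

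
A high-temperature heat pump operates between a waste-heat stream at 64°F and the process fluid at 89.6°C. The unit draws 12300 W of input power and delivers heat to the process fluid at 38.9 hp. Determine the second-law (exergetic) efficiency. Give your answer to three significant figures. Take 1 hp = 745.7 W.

0.467

Converting, Q̇_H = 38.90 hp = 29010 W, so COP_actual = Q̇_H/Ẇ = 29010/12300 = 2.358.
In absolute terms T_C = 290.93 K and T_H = 362.75 K, so ΔT = 71.82 K.
COP_Carnot = T_H/ΔT = 362.75/71.82 = 5.051.
η_II = COP_actual/COP_Carnot = 2.358/5.051 = 0.4669.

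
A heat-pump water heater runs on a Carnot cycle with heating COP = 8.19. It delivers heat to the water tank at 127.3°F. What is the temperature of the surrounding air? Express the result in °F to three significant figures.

55.6 °F

COP_HP = T_H/(T_H − T_C) gives T_H − T_C = T_H/COP.
With T_H = 326.09 K, T_C = 326.09 × (1 − 1/8.19) = 286.28 K.
Converting, 286.28 K = 55.63°F.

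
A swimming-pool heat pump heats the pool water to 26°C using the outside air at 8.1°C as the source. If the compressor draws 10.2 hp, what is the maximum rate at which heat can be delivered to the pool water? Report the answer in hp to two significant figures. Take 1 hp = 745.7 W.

170 hp

In absolute terms T_C = 281.25 K and T_H = 299.15 K, so ΔT = 17.90 K.
COP_Carnot = T_H/ΔT = 299.15/17.90 = 16.71.
Q̇_max = COP_Carnot × Ẇ = 16.71 × 10.20 hp = 170.5 hp.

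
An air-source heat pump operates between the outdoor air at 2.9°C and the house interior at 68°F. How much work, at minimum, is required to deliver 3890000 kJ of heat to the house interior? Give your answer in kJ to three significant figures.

In absolute terms T_C = 276.05 K and T_H = 293.15 K, so ΔT = 17.10 K.
The reversible limit is COP_HP = T_H/ΔT = 17.14, so W_min = Q_H/COP = Q_H·ΔT/T_H.
W_min = 3890000 × 17.10/293.15 = 226900 kJ.

227000 kJ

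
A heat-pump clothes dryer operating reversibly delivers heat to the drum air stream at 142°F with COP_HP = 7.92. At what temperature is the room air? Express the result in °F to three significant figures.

COP_HP = T_H/(T_H − T_C) gives T_H − T_C = T_H/COP.
With T_H = 334.26 K, T_C = 334.26 × (1 − 1/7.92) = 292.06 K.
Converting, 292.06 K = 66.03°F.

66.0 °F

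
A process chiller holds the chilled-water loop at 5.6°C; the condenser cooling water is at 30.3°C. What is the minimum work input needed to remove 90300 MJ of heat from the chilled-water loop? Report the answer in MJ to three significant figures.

8000 MJ

In absolute terms T_C = 278.75 K and T_H = 303.45 K, so ΔT = 24.70 K.
The reversible limit is COP_R = T_C/ΔT = 11.29, so W_min = Q_C/COP = Q_C·ΔT/T_C.
W_min = 90300 × 24.70/278.75 = 8001 MJ.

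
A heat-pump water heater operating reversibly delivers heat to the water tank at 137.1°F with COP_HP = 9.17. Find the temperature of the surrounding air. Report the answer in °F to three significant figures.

72.0 °F

COP_HP = T_H/(T_H − T_C) gives T_H − T_C = T_H/COP.
With T_H = 331.54 K, T_C = 331.54 × (1 − 1/9.17) = 295.38 K.
Converting, 295.38 K = 72.02°F.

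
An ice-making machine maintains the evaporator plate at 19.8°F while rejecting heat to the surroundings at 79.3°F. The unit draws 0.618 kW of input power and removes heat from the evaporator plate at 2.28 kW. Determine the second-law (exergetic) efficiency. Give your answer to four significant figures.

0.4578

COP_actual = Q̇_C/Ẇ = 2.280/0.6180 = 3.689.
In absolute terms T_C = 266.37 K and T_H = 299.43 K, so ΔT = 33.06 K.
COP_Carnot = T_C/ΔT = 266.37/33.06 = 8.058.
η_II = COP_actual/COP_Carnot = 3.689/8.058 = 0.4578.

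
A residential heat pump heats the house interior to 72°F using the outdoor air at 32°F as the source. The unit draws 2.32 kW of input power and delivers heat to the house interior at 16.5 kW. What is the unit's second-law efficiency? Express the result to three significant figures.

COP_actual = Q̇_H/Ẇ = 16.50/2.320 = 7.112.
In absolute terms T_C = 273.15 K and T_H = 295.37 K, so ΔT = 22.22 K.
COP_Carnot = T_H/ΔT = 295.37/22.22 = 13.29.
η_II = COP_actual/COP_Carnot = 7.112/13.29 = 0.5351.

0.535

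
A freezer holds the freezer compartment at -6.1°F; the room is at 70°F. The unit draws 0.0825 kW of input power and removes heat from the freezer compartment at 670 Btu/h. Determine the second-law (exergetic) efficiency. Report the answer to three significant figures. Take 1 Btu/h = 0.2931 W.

0.399

Converting, Q̇_C = 670.0 Btu/h = 0.1964 kW, so COP_actual = Q̇_C/Ẇ = 0.1964/0.08250 = 2.380.
In absolute terms T_C = 251.98 K and T_H = 294.26 K, so ΔT = 42.28 K.
COP_Carnot = T_C/ΔT = 251.98/42.28 = 5.960.
η_II = COP_actual/COP_Carnot = 2.380/5.960 = 0.3994.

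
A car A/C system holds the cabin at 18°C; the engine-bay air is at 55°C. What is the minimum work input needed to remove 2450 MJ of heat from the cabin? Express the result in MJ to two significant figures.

In absolute terms T_C = 291.15 K and T_H = 328.15 K, so ΔT = 37.00 K.
The reversible limit is COP_R = T_C/ΔT = 7.869, so W_min = Q_C/COP = Q_C·ΔT/T_C.
W_min = 2450 × 37.00/291.15 = 311.4 MJ.

310 MJ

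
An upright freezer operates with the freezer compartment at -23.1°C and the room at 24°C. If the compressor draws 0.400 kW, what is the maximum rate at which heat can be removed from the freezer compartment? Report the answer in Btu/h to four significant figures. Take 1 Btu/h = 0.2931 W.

7245 Btu/h

In absolute terms T_C = 250.05 K and T_H = 297.15 K, so ΔT = 47.10 K.
COP_Carnot = T_C/ΔT = 250.05/47.10 = 5.309.
Q̇_max = COP_Carnot × Ẇ = 5.309 × 0.4000 kW = 2.124 kW = 7245 Btu/h.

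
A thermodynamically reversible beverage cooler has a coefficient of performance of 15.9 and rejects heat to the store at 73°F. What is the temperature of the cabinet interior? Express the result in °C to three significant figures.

5.27 °C

For a Carnot refrigerator COP_R = T_C/(T_H − T_C), so T_C = COP·T_H/(1 + COP).
With T_H = 295.93 K, T_C = 15.9 × 295.93/16.90 = 278.42 K.
Converting, 278.42 K = 5.27°C.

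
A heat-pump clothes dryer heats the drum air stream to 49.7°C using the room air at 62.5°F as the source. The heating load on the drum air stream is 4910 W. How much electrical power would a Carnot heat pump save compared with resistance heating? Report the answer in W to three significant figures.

4410 W

In absolute terms T_C = 290.09 K and T_H = 322.85 K, so ΔT = 32.76 K.
COP_Carnot = T_H/ΔT = 322.85/32.76 = 9.856.
Resistance heating needs Ẇ_res = Q̇_H = 4910 W; the reversible heat pump needs only Ẇ_hp = Q̇_H/COP = 498.2 W.
Saving = 4910 − 498.2 = 4412 W.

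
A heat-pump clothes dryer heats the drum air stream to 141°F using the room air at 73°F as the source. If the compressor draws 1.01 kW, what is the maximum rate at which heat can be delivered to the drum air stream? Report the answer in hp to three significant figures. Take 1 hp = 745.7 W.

12.0 hp

In absolute terms T_C = 295.93 K and T_H = 333.71 K, so ΔT = 37.78 K.
COP_Carnot = T_H/ΔT = 333.71/37.78 = 8.833.
Q̇_max = COP_Carnot × Ẇ = 8.833 × 1.010 kW = 8.922 kW = 11.96 hp.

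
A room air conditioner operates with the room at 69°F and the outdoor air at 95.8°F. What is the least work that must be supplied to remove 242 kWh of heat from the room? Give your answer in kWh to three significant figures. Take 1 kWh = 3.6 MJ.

12.3 kWh

In absolute terms T_C = 293.71 K and T_H = 308.59 K, so ΔT = 14.89 K.
The reversible limit is COP_R = T_C/ΔT = 19.73, so W_min = Q_C/COP = Q_C·ΔT/T_C.
W_min = 242.0 × 14.89/293.71 = 12.27 kWh.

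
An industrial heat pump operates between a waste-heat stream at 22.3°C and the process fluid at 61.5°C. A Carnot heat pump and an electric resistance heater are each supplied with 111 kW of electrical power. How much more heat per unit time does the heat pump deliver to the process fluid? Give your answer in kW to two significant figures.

840 kW

In absolute terms T_C = 295.45 K and T_H = 334.65 K, so ΔT = 39.20 K.
COP_Carnot = T_H/ΔT = 334.65/39.20 = 8.537.
The heat pump delivers Q̇_H = COP × Ẇ = 947.6 kW; the resistance heater delivers Ẇ = 111.0 kW.
Extra = (COP − 1)·Ẇ = 836.6 kW.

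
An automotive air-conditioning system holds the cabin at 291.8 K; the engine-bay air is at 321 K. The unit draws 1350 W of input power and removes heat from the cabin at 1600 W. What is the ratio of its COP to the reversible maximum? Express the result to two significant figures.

COP_actual = Q̇_C/Ẇ = 1600/1350 = 1.185.
The reservoir spacing is ΔT = 321 − 291.8 = 29.20 K.
COP_Carnot = T_C/ΔT = 291.80/29.20 = 9.993.
η_II = COP_actual/COP_Carnot = 1.185/9.993 = 0.1186.

0.12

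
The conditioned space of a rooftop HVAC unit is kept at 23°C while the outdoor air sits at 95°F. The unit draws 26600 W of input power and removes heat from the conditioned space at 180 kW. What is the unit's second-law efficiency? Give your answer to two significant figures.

Converting, Q̇_C = 180.0 kW = 180000 W, so COP_actual = Q̇_C/Ẇ = 180000/26600 = 6.767.
In absolute terms T_C = 296.15 K and T_H = 308.15 K, so ΔT = 12.00 K.
COP_Carnot = T_C/ΔT = 296.15/12.00 = 24.68.
η_II = COP_actual/COP_Carnot = 6.767/24.68 = 0.2742.

0.27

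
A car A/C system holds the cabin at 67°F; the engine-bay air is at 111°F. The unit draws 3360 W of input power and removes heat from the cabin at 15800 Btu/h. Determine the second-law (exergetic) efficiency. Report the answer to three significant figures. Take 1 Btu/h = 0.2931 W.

Converting, Q̇_C = 15800 Btu/h = 4631 W, so COP_actual = Q̇_C/Ẇ = 4631/3360 = 1.378.
In absolute terms T_C = 292.59 K and T_H = 317.04 K, so ΔT = 24.44 K.
COP_Carnot = T_C/ΔT = 292.59/24.44 = 11.97.
η_II = COP_actual/COP_Carnot = 1.378/11.97 = 0.1151.

0.115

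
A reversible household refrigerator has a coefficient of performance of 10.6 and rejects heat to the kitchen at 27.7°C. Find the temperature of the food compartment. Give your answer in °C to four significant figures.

1.765 °C

For a Carnot refrigerator COP_R = T_C/(T_H − T_C), so T_C = COP·T_H/(1 + COP).
With T_H = 300.85 K, T_C = 10.6 × 300.85/11.60 = 274.91 K.
Converting, 274.91 K = 1.76°C.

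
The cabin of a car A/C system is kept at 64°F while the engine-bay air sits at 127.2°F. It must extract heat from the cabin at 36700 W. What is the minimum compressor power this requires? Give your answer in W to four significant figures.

4429 W

In absolute terms T_C = 290.93 K and T_H = 326.04 K, so ΔT = 35.11 K.
COP_Carnot = T_C/ΔT = 290.93/35.11 = 8.286.
Ẇ_min = Q̇/COP_Carnot = 36700/8.286 = 4429 W.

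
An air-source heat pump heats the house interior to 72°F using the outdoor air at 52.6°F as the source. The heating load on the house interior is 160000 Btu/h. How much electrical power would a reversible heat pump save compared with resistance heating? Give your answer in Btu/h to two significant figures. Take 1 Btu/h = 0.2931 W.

In absolute terms T_C = 284.59 K and T_H = 295.37 K, so ΔT = 10.78 K.
COP_Carnot = T_H/ΔT = 295.37/10.78 = 27.41.
Resistance heating needs Ẇ_res = Q̇_H = 160000 Btu/h; the reversible heat pump needs only Ẇ_hp = Q̇_H/COP = 5838 Btu/h.
Saving = 160000 − 5838 = 154200 Btu/h.

150000 Btu/h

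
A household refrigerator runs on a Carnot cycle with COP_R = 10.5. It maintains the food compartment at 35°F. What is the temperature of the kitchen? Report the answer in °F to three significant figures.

82.1 °F

COP_R = T_C/(T_H − T_C) gives T_H − T_C = T_C/COP.
With T_C = 274.82 K, T_H = 274.82 × (1 + 1/10.5) = 300.99 K.
Converting, 300.99 K = 82.11°F.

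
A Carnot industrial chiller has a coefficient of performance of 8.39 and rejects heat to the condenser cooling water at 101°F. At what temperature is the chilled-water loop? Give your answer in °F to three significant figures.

For a Carnot refrigerator COP_R = T_C/(T_H − T_C), so T_C = COP·T_H/(1 + COP).
With T_H = 311.48 K, T_C = 8.39 × 311.48/9.390 = 278.31 K.
Converting, 278.31 K = 41.29°F.

41.3 °F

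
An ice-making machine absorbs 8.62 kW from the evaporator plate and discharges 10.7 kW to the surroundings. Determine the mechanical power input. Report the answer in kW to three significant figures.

For a cyclic device the first law requires Q̇_H = Q̇_C + Ẇ.
Ẇ = Q̇_H − Q̇_C = 2.080 kW.

2.08 kW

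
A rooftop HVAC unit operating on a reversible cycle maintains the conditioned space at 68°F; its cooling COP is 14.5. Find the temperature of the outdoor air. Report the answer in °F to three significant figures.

104 °F

COP_R = T_C/(T_H − T_C) gives T_H − T_C = T_C/COP.
With T_C = 293.15 K, T_H = 293.15 × (1 + 1/14.5) = 313.37 K.
Converting, 313.37 K = 104.39°F.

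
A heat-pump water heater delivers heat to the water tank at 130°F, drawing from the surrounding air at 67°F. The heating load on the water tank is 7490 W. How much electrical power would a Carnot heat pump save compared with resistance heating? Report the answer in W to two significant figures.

6700 W

In absolute terms T_C = 292.59 K and T_H = 327.59 K, so ΔT = 35.00 K.
COP_Carnot = T_H/ΔT = 327.59/35.00 = 9.360.
Resistance heating needs Ẇ_res = Q̇_H = 7490 W; the reversible heat pump needs only Ẇ_hp = Q̇_H/COP = 800.2 W.
Saving = 7490 − 800.2 = 6690 W.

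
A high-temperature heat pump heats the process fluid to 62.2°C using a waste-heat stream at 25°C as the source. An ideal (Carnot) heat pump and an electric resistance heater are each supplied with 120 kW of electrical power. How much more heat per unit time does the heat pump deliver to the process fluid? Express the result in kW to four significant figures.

961.8 kW

In absolute terms T_C = 298.15 K and T_H = 335.35 K, so ΔT = 37.20 K.
COP_Carnot = T_H/ΔT = 335.35/37.20 = 9.015.
The heat pump delivers Q̇_H = COP × Ẇ = 1082 kW; the resistance heater delivers Ẇ = 120.0 kW.
Extra = (COP − 1)·Ẇ = 961.8 kW.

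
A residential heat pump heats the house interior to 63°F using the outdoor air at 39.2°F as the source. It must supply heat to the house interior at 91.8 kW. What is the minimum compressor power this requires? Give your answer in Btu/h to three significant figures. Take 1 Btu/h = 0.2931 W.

In absolute terms T_C = 277.15 K and T_H = 290.37 K, so ΔT = 13.22 K.
COP_Carnot = T_H/ΔT = 290.37/13.22 = 21.96.
Ẇ_min = Q̇/COP_Carnot = 91.80/21.96 = 4.180 kW = 14260 Btu/h.

14300 Btu/h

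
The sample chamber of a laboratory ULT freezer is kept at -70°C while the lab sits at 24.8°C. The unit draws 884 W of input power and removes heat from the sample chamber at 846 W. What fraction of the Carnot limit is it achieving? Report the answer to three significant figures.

COP_actual = Q̇_C/Ẇ = 846.0/884.0 = 0.9570.
In absolute terms T_C = 203.15 K and T_H = 297.95 K, so ΔT = 94.80 K.
COP_Carnot = T_C/ΔT = 203.15/94.80 = 2.143.
η_II = COP_actual/COP_Carnot = 0.9570/2.143 = 0.4466.

0.447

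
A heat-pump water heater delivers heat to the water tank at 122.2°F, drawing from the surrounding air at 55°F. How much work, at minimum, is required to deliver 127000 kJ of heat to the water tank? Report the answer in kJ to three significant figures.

In absolute terms T_C = 285.93 K and T_H = 323.26 K, so ΔT = 37.33 K.
The reversible limit is COP_HP = T_H/ΔT = 8.659, so W_min = Q_H/COP = Q_H·ΔT/T_H.
W_min = 127000 × 37.33/323.26 = 14670 kJ.

14700 kJ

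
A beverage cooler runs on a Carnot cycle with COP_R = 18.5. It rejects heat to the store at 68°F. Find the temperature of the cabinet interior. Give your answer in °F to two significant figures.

41 °F

For a Carnot refrigerator COP_R = T_C/(T_H − T_C), so T_C = COP·T_H/(1 + COP).
With T_H = 293.15 K, T_C = 18.5 × 293.15/19.50 = 278.12 K.
Converting, 278.12 K = 40.94°F.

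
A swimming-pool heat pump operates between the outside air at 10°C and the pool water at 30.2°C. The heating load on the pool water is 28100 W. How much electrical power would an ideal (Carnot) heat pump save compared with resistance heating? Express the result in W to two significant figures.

26000 W

In absolute terms T_C = 283.15 K and T_H = 303.35 K, so ΔT = 20.20 K.
COP_Carnot = T_H/ΔT = 303.35/20.20 = 15.02.
Resistance heating needs Ẇ_res = Q̇_H = 28100 W; the reversible heat pump needs only Ẇ_hp = Q̇_H/COP = 1871 W.
Saving = 28100 − 1871 = 26230 W.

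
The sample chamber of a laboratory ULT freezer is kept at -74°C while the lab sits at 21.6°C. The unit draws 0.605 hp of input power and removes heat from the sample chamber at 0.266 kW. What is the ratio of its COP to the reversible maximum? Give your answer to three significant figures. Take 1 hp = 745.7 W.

Converting, Q̇_C = 0.2660 kW = 0.3567 hp, so COP_actual = Q̇_C/Ẇ = 0.3567/0.6050 = 0.5896.
In absolute terms T_C = 199.15 K and T_H = 294.75 K, so ΔT = 95.60 K.
COP_Carnot = T_C/ΔT = 199.15/95.60 = 2.083.
η_II = COP_actual/COP_Carnot = 0.5896/2.083 = 0.2830.

0.283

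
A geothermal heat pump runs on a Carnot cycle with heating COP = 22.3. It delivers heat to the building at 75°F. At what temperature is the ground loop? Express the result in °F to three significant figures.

COP_HP = T_H/(T_H − T_C) gives T_H − T_C = T_H/COP.
With T_H = 297.04 K, T_C = 297.04 × (1 − 1/22.3) = 283.72 K.
Converting, 283.72 K = 51.02°F.

51.0 °F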